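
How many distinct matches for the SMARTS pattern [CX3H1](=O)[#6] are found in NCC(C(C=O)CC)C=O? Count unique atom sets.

2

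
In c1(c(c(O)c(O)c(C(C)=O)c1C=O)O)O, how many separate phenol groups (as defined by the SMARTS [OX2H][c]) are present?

4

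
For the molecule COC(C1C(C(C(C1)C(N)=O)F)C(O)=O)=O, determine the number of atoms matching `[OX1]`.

The query [OX1] means: aliphatic oxygen with one total connection — typically a carbonyl =O or an oxide.
Check the 16 heavy atoms by environment: 6× C (X4) → no; 3× C (X3) → no; 3× O (X1) → match; 2× O (X2) → no; 1× F (X1) → no; 1× N (X3) → no.
That gives 3 matching atoms.

3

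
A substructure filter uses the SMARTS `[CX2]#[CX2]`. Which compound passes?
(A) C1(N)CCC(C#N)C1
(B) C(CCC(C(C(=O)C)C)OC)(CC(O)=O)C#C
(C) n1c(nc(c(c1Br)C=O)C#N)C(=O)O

[CX2]#[CX2] describes a carbon-carbon triple bond (an alkyne).
(A) has a nitrile (-C#N) but the triple bond is C#N, not C#C.
(B) contains an ethynyl group (-C#CH), which satisfies every atom and bond constraint.
(C) has a nitrile (-C#N) but the triple bond is C#N, not C#C.
So the answer is (B).

B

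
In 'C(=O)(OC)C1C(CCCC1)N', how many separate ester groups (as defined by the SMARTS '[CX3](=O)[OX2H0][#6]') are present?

1

[CX3](=O)[OX2H0][#6] is the SMARTS for an ester: a carbonyl carbon bonded to an oxygen that is itself bonded to carbon (no H on that O).
Exactly one fragment in the molecule meets all constraints, giving 1 match.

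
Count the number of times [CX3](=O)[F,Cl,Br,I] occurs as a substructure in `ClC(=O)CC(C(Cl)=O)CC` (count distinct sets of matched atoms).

[CX3](=O)[F,Cl,Br,I] is the SMARTS for an acyl halide: a carbonyl carbon bonded to a halogen.
The molecule carries 2 separate instances of an acyl chloride (-C(=O)Cl) meeting every constraint; each maps to a distinct set of atoms, giving 2 matches.

2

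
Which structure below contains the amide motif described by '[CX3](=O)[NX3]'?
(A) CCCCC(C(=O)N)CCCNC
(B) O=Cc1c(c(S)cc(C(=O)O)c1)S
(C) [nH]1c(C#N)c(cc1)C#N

A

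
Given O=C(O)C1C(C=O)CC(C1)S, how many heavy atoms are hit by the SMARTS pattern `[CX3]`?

The query [CX3] means: C with X3: aliphatic carbon with exactly 3 total connections.
Check the 11 heavy atoms by environment: 5× C (X4) → no; 2× C (X3) → match; 2× O (X1) → no; 1× O (X2) → no; 1× S (X2) → no.
That gives 2 matching atoms.

2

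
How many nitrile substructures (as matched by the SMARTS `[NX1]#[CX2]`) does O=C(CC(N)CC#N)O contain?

1

[NX1]#[CX2] is the SMARTS for a nitrile: a nitrogen triple-bonded to a two-connected carbon.
Exactly one fragment in the molecule meets all constraints, giving 1 match.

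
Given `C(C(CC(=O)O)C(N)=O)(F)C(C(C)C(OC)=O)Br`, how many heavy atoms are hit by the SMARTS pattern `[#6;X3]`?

3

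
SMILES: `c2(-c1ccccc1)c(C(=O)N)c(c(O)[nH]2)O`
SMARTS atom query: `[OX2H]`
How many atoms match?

The query [OX2H] means: aliphatic oxygen with two connections, one of which is H — an -OH oxygen.
Check the 16 heavy atoms by environment: 1× n (aromatic, H1, X3) → no; 5× c (aromatic, H0, X3) → no; 1× C (H0, X3) → no; 1× O (H0, X1) → no; 1× N (H2, X3) → no; 5× c (aromatic, H1, X3) → no; 2× O (H1, X2) → match.
That gives 2 matching atoms.

2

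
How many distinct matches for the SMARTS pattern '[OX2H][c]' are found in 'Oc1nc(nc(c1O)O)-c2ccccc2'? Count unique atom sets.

[OX2H][c] is the SMARTS for a phenol: a hydroxyl oxygen attached to an aromatic carbon.
The molecule carries 3 separate instances of a hydroxyl group (-OH) meeting every constraint; each maps to a distinct set of atoms, giving 3 matches.

3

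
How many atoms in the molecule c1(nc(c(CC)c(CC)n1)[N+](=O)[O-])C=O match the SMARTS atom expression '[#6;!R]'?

5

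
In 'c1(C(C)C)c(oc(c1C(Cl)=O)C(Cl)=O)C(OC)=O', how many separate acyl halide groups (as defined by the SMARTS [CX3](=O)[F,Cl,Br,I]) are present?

[CX3](=O)[F,Cl,Br,I] is the SMARTS for an acyl halide: a carbonyl carbon bonded to a halogen.
The molecule carries 2 separate instances of an acyl chloride (-C(=O)Cl) meeting every constraint; each maps to a distinct set of atoms, giving 2 matches.

2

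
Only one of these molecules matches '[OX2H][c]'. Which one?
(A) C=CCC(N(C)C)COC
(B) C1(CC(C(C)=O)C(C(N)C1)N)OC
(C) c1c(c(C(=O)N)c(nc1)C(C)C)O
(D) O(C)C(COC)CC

[OX2H][c] describes a hydroxyl oxygen attached to an aromatic carbon (a phenol).
(A) has a methoxy ether (-OCH3) but the oxygen has H0, not H1.
(B) has a methoxy ether (-OCH3) but the oxygen has H0, not H1.
(C) contains a hydroxyl group (-OH), which satisfies every atom and bond constraint.
(D) has a methoxy ether (-OCH3) but the oxygen has H0, not H1.
So the answer is (C).

C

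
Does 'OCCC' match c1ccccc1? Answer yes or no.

No

The pattern c1ccccc1 describes six aromatic carbons in a ring — a benzene ring.
The closest candidate here is a methyl group (-CH3), but no six-membered all-carbon aromatic ring is present. No other fragment satisfies the full query, so there is no match.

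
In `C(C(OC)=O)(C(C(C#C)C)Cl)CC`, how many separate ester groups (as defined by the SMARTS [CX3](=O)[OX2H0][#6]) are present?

1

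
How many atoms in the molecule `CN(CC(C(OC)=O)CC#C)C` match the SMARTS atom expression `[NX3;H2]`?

0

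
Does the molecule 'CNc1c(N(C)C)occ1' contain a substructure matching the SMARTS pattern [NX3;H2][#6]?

No

The pattern [NX3;H2][#6] describes a trivalent nitrogen with two H attached to carbon — a primary amine.
The closest candidate here is a dimethylamino group (-N(CH3)2), but the nitrogen has H0, not H2. No other fragment satisfies the full query, so there is no match.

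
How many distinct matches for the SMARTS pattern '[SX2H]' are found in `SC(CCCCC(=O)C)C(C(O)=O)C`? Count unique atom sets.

[SX2H] is the SMARTS for a thiol: an aliphatic sulfur with two connections, one being H.
Exactly one fragment in the molecule meets all constraints, giving 1 match.

1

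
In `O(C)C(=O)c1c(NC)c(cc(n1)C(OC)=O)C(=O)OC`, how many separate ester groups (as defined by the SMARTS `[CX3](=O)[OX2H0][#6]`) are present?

[CX3](=O)[OX2H0][#6] is the SMARTS for an ester: a carbonyl carbon bonded to an oxygen that is itself bonded to carbon (no H on that O).
The molecule carries 3 separate instances of a methyl-ester group (-C(=O)OCH3) meeting every constraint; each maps to a distinct set of atoms, giving 3 matches.

3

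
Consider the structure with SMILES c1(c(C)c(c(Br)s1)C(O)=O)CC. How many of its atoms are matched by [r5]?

5

The query [r5] means: r5 matches atoms in a five-membered ring.
Check the 12 heavy atoms by environment: 1× s (aromatic, in 5-ring) → match; 4× c (aromatic, in 5-ring) → match; 1× Br (acyclic) → no; 4× C (acyclic) → no; 2× O (acyclic) → no.
Summing the matching environments: 1 + 4 = 5 matching atoms.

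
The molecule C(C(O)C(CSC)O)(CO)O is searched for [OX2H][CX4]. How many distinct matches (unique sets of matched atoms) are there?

[OX2H][CX4] is the SMARTS for an aliphatic alcohol: a hydroxyl oxygen bound to an sp3 (X4) carbon.
The molecule carries 4 separate instances of a hydroxyl group (-OH) meeting every constraint; each maps to a distinct set of atoms, giving 4 matches.

4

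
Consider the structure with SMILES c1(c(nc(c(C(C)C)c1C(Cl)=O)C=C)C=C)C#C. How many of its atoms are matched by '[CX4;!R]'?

3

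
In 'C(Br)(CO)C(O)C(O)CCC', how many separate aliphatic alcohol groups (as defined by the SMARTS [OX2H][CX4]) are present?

3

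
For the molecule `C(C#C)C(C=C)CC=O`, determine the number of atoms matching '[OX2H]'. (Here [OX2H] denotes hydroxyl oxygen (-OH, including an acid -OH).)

0

Check the 9 heavy atoms by environment: 2× C (H2, X4) → no; 1× C (H1, X4) → no; 2× C (H1, X3) → no; 1× C (H2, X3) → no; 1× O (H0, X1) → no; 1× C (H0, X2) → no; 1× C (H1, X2) → no.
No environment satisfies the query, so 0 matching atoms.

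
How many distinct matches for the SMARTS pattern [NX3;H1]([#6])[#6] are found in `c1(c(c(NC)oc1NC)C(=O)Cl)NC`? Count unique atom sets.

[NX3;H1]([#6])[#6] is the SMARTS for a secondary amine: a trivalent nitrogen with one H, bonded to two carbons.
The molecule carries 3 separate instances of an N-methylamino group (-NHCH3) meeting every constraint; each maps to a distinct set of atoms, giving 3 matches.

3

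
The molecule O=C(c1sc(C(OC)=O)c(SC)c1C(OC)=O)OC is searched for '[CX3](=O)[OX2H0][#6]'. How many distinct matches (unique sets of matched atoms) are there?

3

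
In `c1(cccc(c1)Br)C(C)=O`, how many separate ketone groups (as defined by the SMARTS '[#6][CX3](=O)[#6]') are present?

1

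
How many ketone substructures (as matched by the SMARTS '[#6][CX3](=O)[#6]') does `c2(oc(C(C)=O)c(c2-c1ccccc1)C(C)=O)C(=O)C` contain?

3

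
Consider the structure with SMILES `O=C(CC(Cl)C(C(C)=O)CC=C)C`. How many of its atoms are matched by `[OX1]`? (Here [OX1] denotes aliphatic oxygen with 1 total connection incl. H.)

2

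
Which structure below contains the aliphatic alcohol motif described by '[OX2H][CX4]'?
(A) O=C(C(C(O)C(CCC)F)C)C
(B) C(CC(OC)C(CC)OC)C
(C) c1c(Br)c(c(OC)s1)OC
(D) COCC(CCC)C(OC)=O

A

[OX2H][CX4] describes a hydroxyl oxygen bound to an sp3 (X4) carbon (an aliphatic alcohol).
(A) contains a hydroxyl group (-OH), which satisfies every atom and bond constraint.
(B) has a methoxy ether (-OCH3) but the oxygen has H0 (ether), not H1.
(C) has a methoxy ether (-OCH3) but the oxygen has H0 (ether), not H1.
(D) has a methoxy ether (-OCH3) but the oxygen has H0 (ether), not H1.
So the answer is (A).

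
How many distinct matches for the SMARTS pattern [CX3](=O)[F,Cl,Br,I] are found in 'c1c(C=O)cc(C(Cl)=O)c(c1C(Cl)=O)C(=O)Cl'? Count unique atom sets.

[CX3](=O)[F,Cl,Br,I] is the SMARTS for an acyl halide: a carbonyl carbon bonded to a halogen.
The molecule carries 3 separate instances of an acyl chloride (-C(=O)Cl) meeting every constraint; each maps to a distinct set of atoms, giving 3 matches.

3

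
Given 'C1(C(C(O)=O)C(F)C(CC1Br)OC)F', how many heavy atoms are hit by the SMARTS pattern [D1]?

6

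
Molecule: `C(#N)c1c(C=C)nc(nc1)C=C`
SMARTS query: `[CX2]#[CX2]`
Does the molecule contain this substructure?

The pattern [CX2]#[CX2] describes a carbon-carbon triple bond — an alkyne.
The closest candidate here is a vinyl group (-CH=CH2), but the C=C is a double bond; both carbons are CX3, not CX2. No other fragment satisfies the full query, so there is no match.

No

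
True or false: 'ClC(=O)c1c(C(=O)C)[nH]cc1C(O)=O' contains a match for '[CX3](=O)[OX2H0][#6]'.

The pattern [CX3](=O)[OX2H0][#6] describes a carbonyl carbon bonded to an oxygen that is itself bonded to carbon (no H on that O) — an ester.
The closest candidate here is a carboxylic acid group (-C(=O)OH), but the singly-bonded O carries H (OX2H1, not H0). No other fragment satisfies the full query, so there is no match.

False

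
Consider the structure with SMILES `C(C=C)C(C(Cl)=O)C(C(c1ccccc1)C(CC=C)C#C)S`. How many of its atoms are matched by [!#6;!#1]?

The query [!#6;!#1] means: not carbon and not hydrogen — any heteroatom.
Check the 22 heavy atoms by environment: 13× C → no; 1× O → match; 1× Cl → match; 6× c (aromatic) → no; 1× S → match.
Summing the matching environments: 1 + 1 + 1 = 3 matching atoms.

3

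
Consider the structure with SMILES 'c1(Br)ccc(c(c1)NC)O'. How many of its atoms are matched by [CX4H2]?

0

The query [CX4H2] means: sp3 carbon (X4) with exactly two hydrogens.
Check the 10 heavy atoms by environment: 3× c (aromatic, H0, X3) → no; 3× c (aromatic, H1, X3) → no; 1× N (H1, X3) → no; 1× C (H3, X4) → no; 1× O (H1, X2) → no; 1× Br (H0, X1) → no.
No environment satisfies the query, so 0 matching atoms.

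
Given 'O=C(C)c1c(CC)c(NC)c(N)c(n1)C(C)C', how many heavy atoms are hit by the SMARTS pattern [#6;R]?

5

The query [#6;R] means: carbon that is part of a ring.
Check the 17 heavy atoms by environment: 1× n (aromatic, in 6-ring) → no; 5× c (aromatic, in 6-ring) → match; 2× N (acyclic) → no; 8× C (acyclic) → no; 1× O (acyclic) → no.
That gives 5 matching atoms.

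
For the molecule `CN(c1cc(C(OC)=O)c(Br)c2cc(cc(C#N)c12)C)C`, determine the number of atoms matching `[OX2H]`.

The query [OX2H] means: aliphatic oxygen with two connections, one of which is H — an -OH oxygen.
Check the 21 heavy atoms by environment: 7× c (aromatic, H0, X3) → no; 3× c (aromatic, H1, X3) → no; 1× C (H0, X3) → no; 1× O (H0, X1) → no; 1× O (H0, X2) → no; 4× C (H3, X4) → no; 1× Br (H0, X1) → no; 1× C (H0, X2) → no; 1× N (H0, X1) → no; 1× N (H0, X3) → no.
No environment satisfies the query, so 0 matching atoms.

0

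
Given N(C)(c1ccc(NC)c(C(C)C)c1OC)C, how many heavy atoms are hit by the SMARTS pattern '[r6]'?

6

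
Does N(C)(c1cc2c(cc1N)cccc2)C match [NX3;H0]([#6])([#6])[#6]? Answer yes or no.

Yes

The pattern [NX3;H0]([#6])([#6])[#6] describes a trivalent nitrogen with no H, bonded to three carbons — a tertiary amine.
The molecule carries a dimethylamino group (-N(CH3)2), whose atoms satisfy every constraint of the query, so the pattern matches.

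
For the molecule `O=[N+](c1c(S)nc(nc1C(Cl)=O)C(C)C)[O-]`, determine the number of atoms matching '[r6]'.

6

The query [r6] means: r6 matches atoms in a six-membered ring.
Check the 16 heavy atoms by environment: 2× n (aromatic, in 6-ring) → match; 4× c (aromatic, in 6-ring) → match; 1× S (acyclic) → no; 1× N (charge +1, acyclic) → no; 1× O (charge -1, acyclic) → no; 2× O (acyclic) → no; 4× C (acyclic) → no; 1× Cl (acyclic) → no.
Summing the matching environments: 2 + 4 = 6 matching atoms.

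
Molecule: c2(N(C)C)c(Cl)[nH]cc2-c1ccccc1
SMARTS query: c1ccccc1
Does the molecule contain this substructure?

Yes

The pattern c1ccccc1 describes six aromatic carbons in a ring — a benzene ring.
The molecule carries a phenyl ring, whose atoms satisfy every constraint of the query, so the pattern matches.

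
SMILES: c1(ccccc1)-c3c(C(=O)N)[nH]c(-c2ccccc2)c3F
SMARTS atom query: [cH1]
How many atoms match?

10

Check the 21 heavy atoms by environment: 1× n (aromatic, H1) → no; 6× c (aromatic, H0) → no; 1× C (H0) → no; 1× O (H0) → no; 1× N (H2) → no; 10× c (aromatic, H1) → match; 1× F (H0) → no.
That gives 10 matching atoms.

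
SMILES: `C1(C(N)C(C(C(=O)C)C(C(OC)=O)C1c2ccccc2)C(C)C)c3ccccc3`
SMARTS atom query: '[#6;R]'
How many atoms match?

The query [#6;R] means: carbon that is part of a ring.
Check the 29 heavy atoms by environment: 6× C (in 6-ring) → match; 7× C (acyclic) → no; 3× O (acyclic) → no; 12× c (aromatic, in 6-ring) → match; 1× N (acyclic) → no.
Summing the matching environments: 6 + 12 = 18 matching atoms.

18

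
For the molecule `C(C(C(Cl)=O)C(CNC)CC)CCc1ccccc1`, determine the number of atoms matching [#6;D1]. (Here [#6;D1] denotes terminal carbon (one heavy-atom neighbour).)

The query [#6;D1] means: carbon bonded to exactly one heavy atom.
Check the 19 heavy atoms by environment: 5× C (D2) → no; 3× C (D3) → no; 1× N (D2) → no; 2× C (D1) → match; 1× O (D1) → no; 1× Cl (D1) → no; 1× c (aromatic, D3) → no; 5× c (aromatic, D2) → no.
That gives 2 matching atoms.

2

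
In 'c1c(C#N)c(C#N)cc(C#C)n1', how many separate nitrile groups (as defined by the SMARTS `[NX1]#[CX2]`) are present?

[NX1]#[CX2] is the SMARTS for a nitrile: a nitrogen triple-bonded to a two-connected carbon.
The molecule carries 2 separate instances of a nitrile (-C#N) meeting every constraint; each maps to a distinct set of atoms, giving 2 matches.

2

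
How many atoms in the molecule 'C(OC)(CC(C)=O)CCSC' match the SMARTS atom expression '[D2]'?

The query [D2] means: atom with exactly two heavy-atom neighbours.
Check the 11 heavy atoms by environment: 3× C (D2) → match; 2× C (D3) → no; 1× O (D1) → no; 3× C (D1) → no; 1× O (D2) → match; 1× S (D2) → match.
Summing the matching environments: 3 + 1 + 1 = 5 matching atoms.

5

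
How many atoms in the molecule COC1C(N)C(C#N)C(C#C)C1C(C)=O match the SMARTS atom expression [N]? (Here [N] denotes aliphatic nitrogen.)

2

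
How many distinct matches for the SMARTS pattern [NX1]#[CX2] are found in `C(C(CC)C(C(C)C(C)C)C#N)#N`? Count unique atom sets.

[NX1]#[CX2] is the SMARTS for a nitrile: a nitrogen triple-bonded to a two-connected carbon.
The molecule carries 2 separate instances of a nitrile (-C#N) meeting every constraint; each maps to a distinct set of atoms, giving 2 matches.

2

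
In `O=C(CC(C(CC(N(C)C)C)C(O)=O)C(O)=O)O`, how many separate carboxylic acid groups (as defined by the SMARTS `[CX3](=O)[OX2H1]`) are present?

[CX3](=O)[OX2H1] is the SMARTS for a carboxylic acid: an sp2 carbon double-bonded to O and single-bonded to an -OH oxygen.
The molecule carries 3 separate instances of a carboxylic acid group (-C(=O)OH) meeting every constraint; each maps to a distinct set of atoms, giving 3 matches.

3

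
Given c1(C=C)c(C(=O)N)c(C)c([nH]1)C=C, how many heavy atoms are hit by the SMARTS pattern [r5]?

The query [r5] means: r5 matches atoms in a five-membered ring.
Check the 13 heavy atoms by environment: 1× n (aromatic, in 5-ring) → match; 4× c (aromatic, in 5-ring) → match; 6× C (acyclic) → no; 1× O (acyclic) → no; 1× N (acyclic) → no.
Summing the matching environments: 1 + 4 = 5 matching atoms.

5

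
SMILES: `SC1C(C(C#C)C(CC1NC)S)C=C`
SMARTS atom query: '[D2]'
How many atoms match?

4

The query [D2] means: atom with exactly two heavy-atom neighbours.
Check the 14 heavy atoms by environment: 5× C (D3) → no; 3× C (D2) → match; 3× C (D1) → no; 2× S (D1) → no; 1× N (D2) → match.
Summing the matching environments: 3 + 1 = 4 matching atoms.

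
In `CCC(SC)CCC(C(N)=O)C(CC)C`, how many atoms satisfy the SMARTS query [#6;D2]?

4

The query [#6;D2] means: any carbon bonded to exactly two heavy atoms.
Check the 15 heavy atoms by environment: 4× C (D2) → match; 4× C (D3) → no; 4× C (D1) → no; 1× S (D2) → no; 1× O (D1) → no; 1× N (D1) → no.
That gives 4 matching atoms.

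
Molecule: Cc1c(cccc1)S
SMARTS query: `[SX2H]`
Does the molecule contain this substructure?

Yes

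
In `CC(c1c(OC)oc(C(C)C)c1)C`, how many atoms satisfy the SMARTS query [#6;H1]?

The query [#6;H1] means: any carbon bearing exactly one hydrogen.
Check the 13 heavy atoms by environment: 1× o (aromatic, H0) → no; 3× c (aromatic, H0) → no; 1× c (aromatic, H1) → match; 2× C (H1) → match; 5× C (H3) → no; 1× O (H0) → no.
Summing the matching environments: 1 + 2 = 3 matching atoms.

3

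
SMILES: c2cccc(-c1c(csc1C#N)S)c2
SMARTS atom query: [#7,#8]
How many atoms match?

1

The query [#7,#8] means: nitrogen or oxygen (comma = OR).
Check the 14 heavy atoms by environment: 1× s (aromatic) → no; 10× c (aromatic) → no; 1× C → no; 1× N → match; 1× S → no.
That gives 1 matching atom.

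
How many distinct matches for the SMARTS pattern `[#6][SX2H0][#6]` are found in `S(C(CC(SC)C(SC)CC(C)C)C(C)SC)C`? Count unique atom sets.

[#6][SX2H0][#6] is the SMARTS for a thioether: an aliphatic sulfur bridging two carbons with no H on the sulfur.
The molecule carries 4 separate instances of a methylthio ether (-SCH3) meeting every constraint; each maps to a distinct set of atoms, giving 4 matches.

4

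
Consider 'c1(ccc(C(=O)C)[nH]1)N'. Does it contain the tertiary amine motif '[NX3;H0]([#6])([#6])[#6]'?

The pattern [NX3;H0]([#6])([#6])[#6] describes a trivalent nitrogen with no H, bonded to three carbons — a tertiary amine.
The closest candidate here is a primary amino group (-NH2), but the nitrogen has H2, not H0 with three carbons. No other fragment satisfies the full query, so there is no match.

No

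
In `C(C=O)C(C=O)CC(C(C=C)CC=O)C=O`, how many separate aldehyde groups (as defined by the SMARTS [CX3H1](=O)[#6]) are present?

[CX3H1](=O)[#6] is the SMARTS for an aldehyde: an sp2 carbon with one H, double-bonded to O and single-bonded to carbon.
The molecule carries 4 separate instances of an aldehyde (-CHO) meeting every constraint; each maps to a distinct set of atoms, giving 4 matches.

4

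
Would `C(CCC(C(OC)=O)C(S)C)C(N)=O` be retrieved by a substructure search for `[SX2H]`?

The pattern [SX2H] describes an aliphatic sulfur with two connections, one being H — a thiol.
The molecule carries a thiol (-SH), whose atoms satisfy every constraint of the query, so the pattern matches.

Yes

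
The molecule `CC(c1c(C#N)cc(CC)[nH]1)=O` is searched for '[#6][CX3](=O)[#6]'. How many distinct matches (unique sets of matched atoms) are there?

[#6][CX3](=O)[#6] is the SMARTS for a ketone: a carbonyl carbon (no H) flanked by two carbons.
Exactly one fragment in the molecule meets all constraints, giving 1 match.

1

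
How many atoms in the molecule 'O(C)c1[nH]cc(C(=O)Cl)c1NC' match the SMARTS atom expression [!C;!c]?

5

The query [!C;!c] means: neither aliphatic nor aromatic carbon — same as [!#6].
Check the 12 heavy atoms by environment: 1× n (aromatic) → match; 4× c (aromatic) → no; 3× C → no; 2× O → match; 1× Cl → match; 1× N → match.
Summing the matching environments: 1 + 2 + 1 + 1 = 5 matching atoms.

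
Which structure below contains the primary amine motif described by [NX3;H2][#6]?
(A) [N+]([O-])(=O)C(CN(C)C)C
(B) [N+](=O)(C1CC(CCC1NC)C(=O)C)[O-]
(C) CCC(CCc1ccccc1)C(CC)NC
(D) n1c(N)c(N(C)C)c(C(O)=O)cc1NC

D

[NX3;H2][#6] describes a trivalent nitrogen with two H attached to carbon (a primary amine).
(A) has a dimethylamino group (-N(CH3)2) but the nitrogen has H0, not H2.
(B) has an N-methylamino group (-NHCH3) but the nitrogen bears two carbons and only one H (H1), not H2.
(C) has an N-methylamino group (-NHCH3) but the nitrogen bears two carbons and only one H (H1), not H2.
(D) contains a primary amino group (-NH2), which satisfies every atom and bond constraint.
So the answer is (D).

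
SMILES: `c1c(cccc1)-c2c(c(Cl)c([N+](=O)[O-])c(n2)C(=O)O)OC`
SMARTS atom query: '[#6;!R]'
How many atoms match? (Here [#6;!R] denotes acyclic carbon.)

2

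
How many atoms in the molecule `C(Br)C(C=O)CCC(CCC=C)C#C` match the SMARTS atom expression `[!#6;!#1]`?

The query [!#6;!#1] means: not carbon and not hydrogen — any heteroatom.
Check the 14 heavy atoms by environment: 12× C → no; 1× O → match; 1× Br → match.
Summing the matching environments: 1 + 1 = 2 matching atoms.

2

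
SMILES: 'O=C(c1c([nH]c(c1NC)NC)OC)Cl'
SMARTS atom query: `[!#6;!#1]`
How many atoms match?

The query [!#6;!#1] means: not carbon and not hydrogen — any heteroatom.
Check the 14 heavy atoms by environment: 1× n (aromatic) → match; 4× c (aromatic) → no; 2× N → match; 4× C → no; 2× O → match; 1× Cl → match.
Summing the matching environments: 1 + 2 + 2 + 1 = 6 matching atoms.

6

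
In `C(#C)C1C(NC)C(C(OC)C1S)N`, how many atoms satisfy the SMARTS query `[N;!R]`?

2

Check the 13 heavy atoms by environment: 5× C (in 5-ring) → no; 4× C (acyclic) → no; 1× O (acyclic) → no; 2× N (acyclic) → match; 1× S (acyclic) → no.
That gives 2 matching atoms.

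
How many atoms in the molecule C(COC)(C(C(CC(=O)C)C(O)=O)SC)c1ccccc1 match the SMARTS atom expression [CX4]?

8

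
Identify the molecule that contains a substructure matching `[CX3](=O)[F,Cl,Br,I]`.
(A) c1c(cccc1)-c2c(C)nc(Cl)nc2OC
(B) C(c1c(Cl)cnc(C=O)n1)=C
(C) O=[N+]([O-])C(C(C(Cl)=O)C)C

[CX3](=O)[F,Cl,Br,I] describes a carbonyl carbon bonded to a halogen (an acyl halide).
(A) has a chloro substituent but the Cl is not on a carbonyl carbon.
(B) has a chloro substituent but the Cl is not on a carbonyl carbon.
(C) contains an acyl chloride (-C(=O)Cl), which satisfies every atom and bond constraint.
So the answer is (C).

C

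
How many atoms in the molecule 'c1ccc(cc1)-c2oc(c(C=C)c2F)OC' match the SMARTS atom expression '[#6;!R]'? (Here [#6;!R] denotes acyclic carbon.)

The query [#6;!R] means: carbon not in any ring.
Check the 16 heavy atoms by environment: 1× o (aromatic, in 5-ring) → no; 4× c (aromatic, in 5-ring) → no; 1× O (acyclic) → no; 3× C (acyclic) → match; 6× c (aromatic, in 6-ring) → no; 1× F (acyclic) → no.
That gives 3 matching atoms.

3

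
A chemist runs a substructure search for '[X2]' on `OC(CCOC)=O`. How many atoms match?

The query [X2] means: any atom with exactly two total connections (bonds + H).
Check the 7 heavy atoms by environment: 3× C (X4) → no; 2× O (X2) → match; 1× C (X3) → no; 1× O (X1) → no.
That gives 2 matching atoms.

2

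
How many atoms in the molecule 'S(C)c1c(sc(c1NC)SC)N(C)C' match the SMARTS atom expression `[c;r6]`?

The query [c;r6] means: aromatic carbon that belongs to a six-membered ring.
Check the 14 heavy atoms by environment: 1× s (aromatic, in 5-ring) → no; 4× c (aromatic, in 5-ring) → no; 2× N (acyclic) → no; 5× C (acyclic) → no; 2× S (acyclic) → no.
No environment satisfies the query, so 0 matching atoms.

0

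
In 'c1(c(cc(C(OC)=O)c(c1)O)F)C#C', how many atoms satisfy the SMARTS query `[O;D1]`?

The query [O;D1] means: aliphatic oxygen bonded to exactly one heavy atom.
Check the 14 heavy atoms by environment: 2× c (aromatic, D2) → no; 4× c (aromatic, D3) → no; 1× F (D1) → no; 1× C (D2) → no; 2× C (D1) → no; 2× O (D1) → match; 1× C (D3) → no; 1× O (D2) → no.
That gives 2 matching atoms.

2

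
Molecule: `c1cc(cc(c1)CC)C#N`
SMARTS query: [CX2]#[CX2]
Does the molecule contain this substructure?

No

The pattern [CX2]#[CX2] describes a carbon-carbon triple bond — an alkyne.
The closest candidate here is a nitrile (-C#N), but the triple bond is C#N, not C#C. No other fragment satisfies the full query, so there is no match.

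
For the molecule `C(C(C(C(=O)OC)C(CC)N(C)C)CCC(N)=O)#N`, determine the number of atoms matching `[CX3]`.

2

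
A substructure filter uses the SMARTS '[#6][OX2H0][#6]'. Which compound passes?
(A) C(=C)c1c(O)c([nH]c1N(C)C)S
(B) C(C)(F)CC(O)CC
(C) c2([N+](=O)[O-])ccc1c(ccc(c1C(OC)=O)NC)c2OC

C

[#6][OX2H0][#6] describes an aliphatic oxygen bridging two carbons with no H on the oxygen (an ether).
(A) has a hydroxyl group (-OH) but the oxygen has H1, not H0 bridging two carbons.
(B) has a hydroxyl group (-OH) but the oxygen has H1, not H0 bridging two carbons.
(C) contains a methoxy ether (-OCH3), which satisfies every atom and bond constraint.
So the answer is (C).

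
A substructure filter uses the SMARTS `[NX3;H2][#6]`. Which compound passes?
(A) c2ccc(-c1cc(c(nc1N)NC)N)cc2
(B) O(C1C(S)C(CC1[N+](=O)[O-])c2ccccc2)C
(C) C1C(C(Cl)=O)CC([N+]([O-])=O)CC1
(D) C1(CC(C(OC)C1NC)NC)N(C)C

[NX3;H2][#6] describes a trivalent nitrogen with two H attached to carbon (a primary amine).
(A) contains a primary amino group (-NH2), which satisfies every atom and bond constraint.
(B) has a nitro group (-[N+](=O)[O-]) but the nitrogen is [N+] with no H, not NX3H2.
(C) has a nitro group (-[N+](=O)[O-]) but the nitrogen is [N+] with no H, not NX3H2.
(D) has a dimethylamino group (-N(CH3)2) but the nitrogen has H0, not H2.
So the answer is (A).

A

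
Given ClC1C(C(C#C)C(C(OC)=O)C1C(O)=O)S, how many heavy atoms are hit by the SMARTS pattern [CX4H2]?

The query [CX4H2] means: sp3 carbon (X4) with exactly two hydrogens.
Check the 16 heavy atoms by environment: 5× C (H1, X4) → no; 2× C (H0, X3) → no; 2× O (H0, X1) → no; 1× O (H1, X2) → no; 1× C (H0, X2) → no; 1× C (H1, X2) → no; 1× O (H0, X2) → no; 1× C (H3, X4) → no; 1× S (H1, X2) → no; 1× Cl (H0, X1) → no.
No environment satisfies the query, so 0 matching atoms.

0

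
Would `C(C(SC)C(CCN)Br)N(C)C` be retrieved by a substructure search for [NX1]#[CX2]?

No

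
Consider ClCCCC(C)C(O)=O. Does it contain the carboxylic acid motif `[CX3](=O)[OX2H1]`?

The pattern [CX3](=O)[OX2H1] describes an sp2 carbon double-bonded to O and single-bonded to an -OH oxygen — a carboxylic acid.
The molecule carries a carboxylic acid group (-C(=O)OH), whose atoms satisfy every constraint of the query, so the pattern matches.

Yes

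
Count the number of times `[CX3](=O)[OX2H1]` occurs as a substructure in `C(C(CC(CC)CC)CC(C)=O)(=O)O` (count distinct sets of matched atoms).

[CX3](=O)[OX2H1] is the SMARTS for a carboxylic acid: an sp2 carbon double-bonded to O and single-bonded to an -OH oxygen.
Exactly one fragment in the molecule meets all constraints, giving 1 match.

1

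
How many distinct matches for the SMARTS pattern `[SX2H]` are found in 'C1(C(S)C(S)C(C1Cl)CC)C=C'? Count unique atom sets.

2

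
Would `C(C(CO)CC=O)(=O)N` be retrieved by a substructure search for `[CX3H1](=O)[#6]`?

Yes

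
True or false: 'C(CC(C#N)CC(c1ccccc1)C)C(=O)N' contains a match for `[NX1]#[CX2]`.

True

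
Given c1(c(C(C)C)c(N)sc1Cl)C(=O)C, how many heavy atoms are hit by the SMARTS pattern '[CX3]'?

1

Check the 13 heavy atoms by environment: 1× s (aromatic, X2) → no; 4× c (aromatic, X3) → no; 1× C (X3) → match; 1× O (X1) → no; 4× C (X4) → no; 1× N (X3) → no; 1× Cl (X1) → no.
That gives 1 matching atom.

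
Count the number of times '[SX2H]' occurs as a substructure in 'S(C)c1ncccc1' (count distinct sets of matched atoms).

[SX2H] is the SMARTS for a thiol: an aliphatic sulfur with two connections, one being H.
The molecule has a methylthio ether (-SCH3), but the sulfur has H0 (bonded to two carbons), not H1; nothing else fits, so there are 0 matches.

0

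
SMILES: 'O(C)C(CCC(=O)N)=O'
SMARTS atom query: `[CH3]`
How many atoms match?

Check the 9 heavy atoms by environment: 2× C (H2) → no; 2× C (H0) → no; 3× O (H0) → no; 1× C (H3) → match; 1× N (H2) → no.
That gives 1 matching atom.

1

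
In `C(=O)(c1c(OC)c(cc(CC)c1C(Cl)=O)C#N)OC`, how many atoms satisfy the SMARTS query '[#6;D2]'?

3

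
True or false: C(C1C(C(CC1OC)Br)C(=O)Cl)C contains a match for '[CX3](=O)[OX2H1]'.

The pattern [CX3](=O)[OX2H1] describes an sp2 carbon double-bonded to O and single-bonded to an -OH oxygen — a carboxylic acid.
The closest candidate here is an acyl chloride (-C(=O)Cl), but the carbonyl is bonded to Cl, not to an -OH oxygen. No other fragment satisfies the full query, so there is no match.

False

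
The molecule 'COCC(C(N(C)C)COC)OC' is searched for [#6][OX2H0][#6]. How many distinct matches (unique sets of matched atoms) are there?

[#6][OX2H0][#6] is the SMARTS for an ether: an aliphatic oxygen bridging two carbons with no H on the oxygen.
The molecule carries 3 separate instances of a methoxy ether (-OCH3) meeting every constraint; each maps to a distinct set of atoms, giving 3 matches.

3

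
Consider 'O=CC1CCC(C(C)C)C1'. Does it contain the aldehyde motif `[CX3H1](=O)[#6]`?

Yes

The pattern [CX3H1](=O)[#6] describes an sp2 carbon with one H, double-bonded to O and single-bonded to carbon — an aldehyde.
The molecule carries an aldehyde (-CHO), whose atoms satisfy every constraint of the query, so the pattern matches.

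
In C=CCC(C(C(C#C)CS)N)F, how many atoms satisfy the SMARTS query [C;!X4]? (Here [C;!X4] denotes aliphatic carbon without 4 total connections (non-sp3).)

Check the 12 heavy atoms by environment: 5× C (X4) → no; 1× F (X1) → no; 2× C (X3) → match; 2× C (X2) → match; 1× N (X3) → no; 1× S (X2) → no.
Summing the matching environments: 2 + 2 = 4 matching atoms.

4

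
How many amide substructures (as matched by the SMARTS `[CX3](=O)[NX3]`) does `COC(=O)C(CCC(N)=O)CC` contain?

1

[CX3](=O)[NX3] is the SMARTS for an amide: a carbonyl carbon bonded to a trivalent nitrogen.
Exactly one fragment in the molecule meets all constraints, giving 1 match.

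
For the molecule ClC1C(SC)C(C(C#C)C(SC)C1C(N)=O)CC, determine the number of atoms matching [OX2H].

0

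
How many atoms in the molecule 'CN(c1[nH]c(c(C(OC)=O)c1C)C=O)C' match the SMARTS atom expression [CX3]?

2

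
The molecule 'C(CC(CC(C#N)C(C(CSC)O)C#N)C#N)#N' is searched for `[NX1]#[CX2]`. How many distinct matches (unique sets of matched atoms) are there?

[NX1]#[CX2] is the SMARTS for a nitrile: a nitrogen triple-bonded to a two-connected carbon.
The molecule carries 4 separate instances of a nitrile (-C#N) meeting every constraint; each maps to a distinct set of atoms, giving 4 matches.

4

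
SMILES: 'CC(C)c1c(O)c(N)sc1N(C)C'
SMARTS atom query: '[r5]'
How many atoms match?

The query [r5] means: r5 matches atoms in a five-membered ring.
Check the 13 heavy atoms by environment: 1× s (aromatic, in 5-ring) → match; 4× c (aromatic, in 5-ring) → match; 5× C (acyclic) → no; 1× O (acyclic) → no; 2× N (acyclic) → no.
Summing the matching environments: 1 + 4 = 5 matching atoms.

5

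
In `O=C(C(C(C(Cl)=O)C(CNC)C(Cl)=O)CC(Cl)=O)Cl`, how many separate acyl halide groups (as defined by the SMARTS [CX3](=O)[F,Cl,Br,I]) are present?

4

[CX3](=O)[F,Cl,Br,I] is the SMARTS for an acyl halide: a carbonyl carbon bonded to a halogen.
The molecule carries 4 separate instances of an acyl chloride (-C(=O)Cl) meeting every constraint; each maps to a distinct set of atoms, giving 4 matches.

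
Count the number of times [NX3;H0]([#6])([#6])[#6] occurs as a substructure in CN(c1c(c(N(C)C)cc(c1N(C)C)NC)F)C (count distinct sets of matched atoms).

[NX3;H0]([#6])([#6])[#6] is the SMARTS for a tertiary amine: a trivalent nitrogen with no H, bonded to three carbons.
The molecule carries 3 separate instances of a dimethylamino group (-N(CH3)2) meeting every constraint; each maps to a distinct set of atoms, giving 3 matches.

3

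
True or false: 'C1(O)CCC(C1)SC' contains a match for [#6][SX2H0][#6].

True

The pattern [#6][SX2H0][#6] describes an aliphatic sulfur bridging two carbons with no H on the sulfur — a thioether.
The molecule carries a methylthio ether (-SCH3), whose atoms satisfy every constraint of the query, so the pattern matches.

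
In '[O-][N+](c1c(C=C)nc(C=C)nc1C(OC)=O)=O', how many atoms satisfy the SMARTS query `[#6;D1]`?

3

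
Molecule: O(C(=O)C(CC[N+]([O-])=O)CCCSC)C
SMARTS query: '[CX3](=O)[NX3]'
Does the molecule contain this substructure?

The pattern [CX3](=O)[NX3] describes a carbonyl carbon bonded to a trivalent nitrogen — an amide.
The closest candidate here is a methyl-ester group (-C(=O)OCH3), but the carbonyl is bonded to O, not to an NX3 nitrogen. No other fragment satisfies the full query, so there is no match.

No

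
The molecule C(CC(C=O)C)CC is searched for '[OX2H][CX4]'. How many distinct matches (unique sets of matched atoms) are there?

0

[OX2H][CX4] is the SMARTS for an aliphatic alcohol: a hydroxyl oxygen bound to an sp3 (X4) carbon.
No fragment in the molecule satisfies every constraint, giving 0 matches.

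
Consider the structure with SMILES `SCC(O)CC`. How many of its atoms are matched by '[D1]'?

3

Check the 6 heavy atoms by environment: 2× C (D2) → no; 1× C (D3) → no; 1× O (D1) → match; 1× C (D1) → match; 1× S (D1) → match.
Summing the matching environments: 1 + 1 + 1 = 3 matching atoms.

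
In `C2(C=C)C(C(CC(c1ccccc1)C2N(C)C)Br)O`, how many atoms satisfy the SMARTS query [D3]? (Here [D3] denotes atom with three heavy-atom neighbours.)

The query [D3] means: atom with exactly three heavy-atom neighbours.
Check the 19 heavy atoms by environment: 5× C (D3) → match; 2× C (D2) → no; 1× N (D3) → match; 3× C (D1) → no; 1× Br (D1) → no; 1× O (D1) → no; 1× c (aromatic, D3) → match; 5× c (aromatic, D2) → no.
Summing the matching environments: 5 + 1 + 1 = 7 matching atoms.

7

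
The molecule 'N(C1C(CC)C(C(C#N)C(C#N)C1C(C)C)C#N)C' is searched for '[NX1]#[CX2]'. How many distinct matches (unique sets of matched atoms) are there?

3

[NX1]#[CX2] is the SMARTS for a nitrile: a nitrogen triple-bonded to a two-connected carbon.
The molecule carries 3 separate instances of a nitrile (-C#N) meeting every constraint; each maps to a distinct set of atoms, giving 3 matches.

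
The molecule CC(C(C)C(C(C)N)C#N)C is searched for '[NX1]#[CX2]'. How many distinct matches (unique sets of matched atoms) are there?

1

[NX1]#[CX2] is the SMARTS for a nitrile: a nitrogen triple-bonded to a two-connected carbon.
Exactly one fragment in the molecule meets all constraints, giving 1 match.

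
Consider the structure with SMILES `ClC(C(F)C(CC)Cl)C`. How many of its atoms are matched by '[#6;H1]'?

3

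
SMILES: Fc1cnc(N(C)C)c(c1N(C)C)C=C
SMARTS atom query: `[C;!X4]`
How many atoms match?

2

The query [C;!X4] means: aliphatic carbon that does not have four total connections.
Check the 15 heavy atoms by environment: 1× n (aromatic, X2) → no; 5× c (aromatic, X3) → no; 2× N (X3) → no; 4× C (X4) → no; 2× C (X3) → match; 1× F (X1) → no.
That gives 2 matching atoms.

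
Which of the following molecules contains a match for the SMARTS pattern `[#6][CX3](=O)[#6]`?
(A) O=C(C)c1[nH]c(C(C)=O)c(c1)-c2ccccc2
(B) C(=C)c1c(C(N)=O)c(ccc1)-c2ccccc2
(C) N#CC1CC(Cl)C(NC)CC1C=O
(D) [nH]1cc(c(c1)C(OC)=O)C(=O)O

A

[#6][CX3](=O)[#6] describes a carbonyl carbon (no H) flanked by two carbons (a ketone).
(A) contains an acetyl/ketone group (-C(=O)CH3), which satisfies every atom and bond constraint.
(B) has a primary amide (-C(=O)NH2) but one neighbour of the carbonyl carbon is N, not C.
(C) has an aldehyde (-CHO) but the carbonyl carbon has H1, so it is not flanked by two carbons.
(D) has a methyl-ester group (-C(=O)OCH3) but one neighbour of the carbonyl carbon is O, not C.
So the answer is (A).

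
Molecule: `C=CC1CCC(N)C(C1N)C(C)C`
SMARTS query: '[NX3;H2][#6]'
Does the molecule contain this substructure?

Yes

The pattern [NX3;H2][#6] describes a trivalent nitrogen with two H attached to carbon — a primary amine.
The molecule carries a primary amino group (-NH2), whose atoms satisfy every constraint of the query, so the pattern matches.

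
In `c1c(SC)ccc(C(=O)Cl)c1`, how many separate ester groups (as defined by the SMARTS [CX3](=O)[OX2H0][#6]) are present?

0

[CX3](=O)[OX2H0][#6] is the SMARTS for an ester: a carbonyl carbon bonded to an oxygen that is itself bonded to carbon (no H on that O).
No fragment in the molecule satisfies every constraint, giving 0 matches.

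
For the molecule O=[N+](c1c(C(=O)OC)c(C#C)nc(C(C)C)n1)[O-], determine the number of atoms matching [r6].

6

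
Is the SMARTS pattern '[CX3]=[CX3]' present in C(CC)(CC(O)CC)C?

The pattern [CX3]=[CX3] describes a non-aromatic C=C double bond between two sp2 carbons — an alkene.
The closest candidate here is an ethyl group (-CH2CH3), but its C-C bond is a single bond between CX4 carbons, not CX3=CX3. No other fragment satisfies the full query, so there is no match.

No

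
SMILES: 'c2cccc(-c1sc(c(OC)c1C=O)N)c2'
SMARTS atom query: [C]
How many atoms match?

The query [C] means: uppercase C matches aliphatic (non-aromatic) carbon only.
Check the 16 heavy atoms by environment: 1× s (aromatic) → no; 10× c (aromatic) → no; 2× C → match; 2× O → no; 1× N → no.
That gives 2 matching atoms.

2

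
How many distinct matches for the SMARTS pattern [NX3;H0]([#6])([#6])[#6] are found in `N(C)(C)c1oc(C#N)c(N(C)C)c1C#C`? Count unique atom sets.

2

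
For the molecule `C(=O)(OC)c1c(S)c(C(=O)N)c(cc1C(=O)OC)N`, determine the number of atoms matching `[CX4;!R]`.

2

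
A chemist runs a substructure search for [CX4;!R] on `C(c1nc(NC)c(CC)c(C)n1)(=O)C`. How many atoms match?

The query [CX4;!R] means: aliphatic carbon with four total connections, not in a ring.
Check the 14 heavy atoms by environment: 2× n (aromatic, X2, in 6-ring) → no; 4× c (aromatic, X3, in 6-ring) → no; 5× C (X4, acyclic) → match; 1× N (X3, acyclic) → no; 1× C (X3, acyclic) → no; 1× O (X1, acyclic) → no.
That gives 5 matching atoms.

5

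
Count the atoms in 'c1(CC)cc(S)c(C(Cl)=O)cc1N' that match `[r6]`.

The query [r6] means: r6 matches atoms in a six-membered ring.
Check the 13 heavy atoms by environment: 6× c (aromatic, in 6-ring) → match; 3× C (acyclic) → no; 1× O (acyclic) → no; 1× Cl (acyclic) → no; 1× S (acyclic) → no; 1× N (acyclic) → no.
That gives 6 matching atoms.

6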